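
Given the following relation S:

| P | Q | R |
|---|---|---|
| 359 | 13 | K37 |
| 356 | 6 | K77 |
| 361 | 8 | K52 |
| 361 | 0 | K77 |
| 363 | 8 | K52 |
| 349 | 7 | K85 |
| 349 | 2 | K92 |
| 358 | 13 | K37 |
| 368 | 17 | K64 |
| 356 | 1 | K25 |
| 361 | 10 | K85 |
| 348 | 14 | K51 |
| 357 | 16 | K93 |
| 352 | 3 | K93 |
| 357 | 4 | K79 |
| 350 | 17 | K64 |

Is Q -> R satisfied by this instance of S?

Q=13: 2 rows → R = K37, K37 ✓
Q=6: 1 row → R = K77 ✓
Q=8: 2 rows → R = K52, K52 ✓
Q=0: 1 row → R = K77 ✓
Q=7: 1 row → R = K85 ✓
Q=2: 1 row → R = K92 ✓
Q=17: 2 rows → R = K64, K64 ✓
Q=1: 1 row → R = K25 ✓
Q=10: 1 row → R = K85 ✓
Q=14: 1 row → R = K51 ✓
Q=16: 1 row → R = K93 ✓
Q=3: 1 row → R = K93 ✓
Q=4: 1 row → R = K79 ✓
Every Q value is associated with a single R value, so Q -> R holds.

Yes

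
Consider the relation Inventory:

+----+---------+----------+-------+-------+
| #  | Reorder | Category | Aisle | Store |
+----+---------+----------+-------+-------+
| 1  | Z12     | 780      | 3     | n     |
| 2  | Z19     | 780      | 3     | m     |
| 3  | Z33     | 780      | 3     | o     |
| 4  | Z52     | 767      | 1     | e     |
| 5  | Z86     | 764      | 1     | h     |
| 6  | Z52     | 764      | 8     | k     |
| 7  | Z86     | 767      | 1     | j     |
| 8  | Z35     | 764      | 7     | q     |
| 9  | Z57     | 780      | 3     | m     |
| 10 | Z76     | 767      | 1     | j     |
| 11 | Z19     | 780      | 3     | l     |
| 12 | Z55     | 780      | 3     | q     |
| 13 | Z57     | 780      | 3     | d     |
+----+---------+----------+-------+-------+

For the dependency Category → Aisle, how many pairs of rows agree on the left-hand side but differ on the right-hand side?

Category=780: all 7 rows agree on Aisle — 0 pairs.
Category=767: all 3 rows agree on Aisle — 0 pairs.
Category=764: violating pairs (5,6), (5,8), (6,8) — 3 pairs.

3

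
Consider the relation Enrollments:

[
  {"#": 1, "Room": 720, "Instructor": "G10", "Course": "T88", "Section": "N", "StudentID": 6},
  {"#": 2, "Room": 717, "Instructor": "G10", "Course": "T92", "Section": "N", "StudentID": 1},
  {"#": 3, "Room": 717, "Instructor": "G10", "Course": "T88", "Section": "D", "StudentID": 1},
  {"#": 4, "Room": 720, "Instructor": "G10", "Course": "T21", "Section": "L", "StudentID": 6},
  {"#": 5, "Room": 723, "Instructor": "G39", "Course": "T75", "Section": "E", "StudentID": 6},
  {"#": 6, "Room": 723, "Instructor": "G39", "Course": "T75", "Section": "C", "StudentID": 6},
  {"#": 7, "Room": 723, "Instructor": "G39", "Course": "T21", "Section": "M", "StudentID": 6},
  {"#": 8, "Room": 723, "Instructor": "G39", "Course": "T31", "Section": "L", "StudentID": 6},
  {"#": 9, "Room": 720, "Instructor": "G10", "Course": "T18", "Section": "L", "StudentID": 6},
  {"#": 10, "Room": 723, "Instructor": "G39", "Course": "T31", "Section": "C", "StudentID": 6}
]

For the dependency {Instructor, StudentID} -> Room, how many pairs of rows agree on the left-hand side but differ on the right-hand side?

0

(Instructor=G10, StudentID=6): all 3 rows agree on Room — 0 pairs.
(Instructor=G10, StudentID=1): all 2 rows agree on Room — 0 pairs.
(Instructor=G39, StudentID=6): all 5 rows agree on Room — 0 pairs.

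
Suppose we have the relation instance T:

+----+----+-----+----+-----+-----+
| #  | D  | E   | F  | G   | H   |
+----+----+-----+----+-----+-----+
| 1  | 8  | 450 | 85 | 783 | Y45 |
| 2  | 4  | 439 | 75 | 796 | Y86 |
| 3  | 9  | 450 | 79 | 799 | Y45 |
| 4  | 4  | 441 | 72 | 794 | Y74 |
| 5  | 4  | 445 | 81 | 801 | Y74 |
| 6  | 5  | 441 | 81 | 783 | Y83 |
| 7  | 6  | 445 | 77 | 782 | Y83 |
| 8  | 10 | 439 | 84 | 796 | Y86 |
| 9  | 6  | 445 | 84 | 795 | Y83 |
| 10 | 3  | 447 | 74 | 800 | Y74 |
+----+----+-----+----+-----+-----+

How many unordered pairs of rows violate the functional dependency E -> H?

3

E=450: all 2 rows agree on H — 0 pairs.
E=439: all 2 rows agree on H — 0 pairs.
E=441: violating pairs (4,6) — 1 pair.
E=445: violating pairs (5,7), (5,9) — 2 pairs.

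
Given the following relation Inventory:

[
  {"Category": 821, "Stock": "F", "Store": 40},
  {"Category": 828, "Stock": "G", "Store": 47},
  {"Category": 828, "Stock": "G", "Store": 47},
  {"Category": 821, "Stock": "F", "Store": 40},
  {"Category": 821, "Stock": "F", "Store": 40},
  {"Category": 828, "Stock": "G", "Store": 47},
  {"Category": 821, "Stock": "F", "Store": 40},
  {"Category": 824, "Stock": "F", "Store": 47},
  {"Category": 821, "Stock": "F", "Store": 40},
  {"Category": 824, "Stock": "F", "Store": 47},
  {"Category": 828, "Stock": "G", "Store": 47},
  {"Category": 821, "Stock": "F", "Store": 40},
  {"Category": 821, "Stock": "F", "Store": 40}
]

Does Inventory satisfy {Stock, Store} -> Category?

Yes

(Stock=F, Store=40): 7 rows → Category = 821, 821, 821, 821, 821, 821, 821 ✓
(Stock=G, Store=47): 4 rows → Category = 828, 828, 828, 828 ✓
(Stock=F, Store=47): 2 rows → Category = 824, 824 ✓
Every {Stock, Store} value is associated with a single Category value, so {Stock, Store} -> Category holds.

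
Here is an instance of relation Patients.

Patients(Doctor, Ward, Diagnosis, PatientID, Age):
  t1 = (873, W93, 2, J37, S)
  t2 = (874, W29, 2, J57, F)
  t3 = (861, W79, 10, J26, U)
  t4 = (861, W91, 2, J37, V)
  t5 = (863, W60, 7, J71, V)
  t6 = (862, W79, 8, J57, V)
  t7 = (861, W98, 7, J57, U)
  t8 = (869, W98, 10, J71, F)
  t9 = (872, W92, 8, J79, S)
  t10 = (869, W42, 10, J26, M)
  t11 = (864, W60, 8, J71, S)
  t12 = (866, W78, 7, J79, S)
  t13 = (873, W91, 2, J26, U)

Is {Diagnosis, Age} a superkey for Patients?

No

Rows 9 and 11 have the same {Diagnosis, Age} value (Diagnosis=8, Age=S) but are distinct tuples, so {Diagnosis, Age} does not determine every attribute — not a superkey.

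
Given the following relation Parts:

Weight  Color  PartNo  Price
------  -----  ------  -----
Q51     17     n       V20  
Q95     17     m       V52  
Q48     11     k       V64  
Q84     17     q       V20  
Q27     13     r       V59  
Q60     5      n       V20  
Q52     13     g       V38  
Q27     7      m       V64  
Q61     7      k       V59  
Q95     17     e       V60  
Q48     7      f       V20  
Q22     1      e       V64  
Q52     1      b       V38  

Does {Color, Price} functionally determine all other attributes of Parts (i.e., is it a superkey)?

No

Two distinct rows share (Color=17, Price=V20), so {Color, Price} does not determine every attribute — not a superkey.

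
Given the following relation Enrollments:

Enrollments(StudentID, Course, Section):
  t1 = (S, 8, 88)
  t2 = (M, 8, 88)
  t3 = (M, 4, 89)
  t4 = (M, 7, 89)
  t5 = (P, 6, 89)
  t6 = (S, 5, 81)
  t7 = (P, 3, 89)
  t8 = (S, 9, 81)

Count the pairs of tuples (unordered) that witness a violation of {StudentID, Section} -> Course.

3

(StudentID=M, Section=89): violating pairs (3,4) — 1 pair.
(StudentID=P, Section=89): violating pairs (5,7) — 1 pair.
(StudentID=S, Section=81): violating pairs (6,8) — 1 pair.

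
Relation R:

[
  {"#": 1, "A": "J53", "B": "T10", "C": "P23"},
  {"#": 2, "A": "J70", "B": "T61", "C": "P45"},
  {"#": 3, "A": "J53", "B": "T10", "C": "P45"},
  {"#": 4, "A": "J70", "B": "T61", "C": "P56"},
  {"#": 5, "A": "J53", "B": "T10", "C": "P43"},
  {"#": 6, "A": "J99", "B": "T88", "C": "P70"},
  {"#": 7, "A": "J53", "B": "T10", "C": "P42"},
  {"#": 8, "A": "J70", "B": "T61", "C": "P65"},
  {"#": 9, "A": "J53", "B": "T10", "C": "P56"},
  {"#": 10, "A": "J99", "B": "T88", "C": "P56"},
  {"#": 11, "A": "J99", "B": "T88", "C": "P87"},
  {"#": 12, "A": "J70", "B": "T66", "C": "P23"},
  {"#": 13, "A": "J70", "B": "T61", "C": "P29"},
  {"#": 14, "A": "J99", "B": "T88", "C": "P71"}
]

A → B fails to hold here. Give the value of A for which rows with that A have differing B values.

J70

A=J53: rows 1, 3, 5, 7, 9 → B = T10, T10, T10, T10, T10 ✓
A=J70: rows 2, 4, 8, 12, 13 → B takes values {T61, T66} — violation
A=J99: rows 6, 10, 11, 14 → B = T88, T88, T88, T88 ✓
The only A value with inconsistent B is A=J70.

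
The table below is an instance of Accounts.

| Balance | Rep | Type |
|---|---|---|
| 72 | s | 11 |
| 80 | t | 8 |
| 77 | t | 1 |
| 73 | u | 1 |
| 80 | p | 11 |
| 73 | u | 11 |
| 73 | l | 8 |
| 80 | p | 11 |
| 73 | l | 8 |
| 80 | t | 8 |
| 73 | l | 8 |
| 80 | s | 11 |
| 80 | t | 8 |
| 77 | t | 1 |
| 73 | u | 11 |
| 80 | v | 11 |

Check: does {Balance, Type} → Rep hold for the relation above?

(Balance=72, Type=11): 1 row → Rep = s ✓
(Balance=80, Type=8): 3 rows → Rep = t, t, t ✓
(Balance=77, Type=1): 2 rows → Rep = t, t ✓
(Balance=73, Type=1): 1 row → Rep = u ✓
(Balance=80, Type=11): 4 rows → Rep takes values {p, s, v} — violation
(Balance=73, Type=11): 2 rows → Rep = u, u ✓
(Balance=73, Type=8): 3 rows → Rep = l, l, l ✓
Two rows agree on {Balance, Type} but differ on Rep, so {Balance, Type} → Rep does not hold.

No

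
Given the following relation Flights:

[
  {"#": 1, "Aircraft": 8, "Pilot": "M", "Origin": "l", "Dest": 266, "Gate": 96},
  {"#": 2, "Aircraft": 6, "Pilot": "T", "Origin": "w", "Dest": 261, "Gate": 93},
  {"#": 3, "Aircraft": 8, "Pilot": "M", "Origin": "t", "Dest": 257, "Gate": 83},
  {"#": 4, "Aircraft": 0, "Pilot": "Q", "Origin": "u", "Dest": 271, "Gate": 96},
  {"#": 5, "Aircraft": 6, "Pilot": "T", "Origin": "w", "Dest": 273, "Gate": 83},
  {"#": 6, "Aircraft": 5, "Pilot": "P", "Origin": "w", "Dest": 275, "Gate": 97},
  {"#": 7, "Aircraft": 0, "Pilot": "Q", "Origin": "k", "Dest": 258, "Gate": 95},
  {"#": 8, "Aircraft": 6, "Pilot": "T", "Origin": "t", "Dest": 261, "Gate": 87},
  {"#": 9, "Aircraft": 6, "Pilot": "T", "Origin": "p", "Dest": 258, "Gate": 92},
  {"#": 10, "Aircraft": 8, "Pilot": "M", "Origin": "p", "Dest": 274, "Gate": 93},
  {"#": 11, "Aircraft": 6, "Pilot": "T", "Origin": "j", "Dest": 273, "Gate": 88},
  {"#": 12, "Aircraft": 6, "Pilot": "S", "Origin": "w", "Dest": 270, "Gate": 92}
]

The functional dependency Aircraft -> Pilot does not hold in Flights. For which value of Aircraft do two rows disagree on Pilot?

Aircraft=8: rows 1, 3, 10 → Pilot = M, M, M ✓
Aircraft=6: rows 2, 5, 8, 9, 11, 12 → Pilot takes values {T, S} — violation
Aircraft=0: rows 4, 7 → Pilot = Q, Q ✓
Aircraft=5: row 6 → Pilot = P ✓
The only Aircraft value with inconsistent Pilot is Aircraft=6.

6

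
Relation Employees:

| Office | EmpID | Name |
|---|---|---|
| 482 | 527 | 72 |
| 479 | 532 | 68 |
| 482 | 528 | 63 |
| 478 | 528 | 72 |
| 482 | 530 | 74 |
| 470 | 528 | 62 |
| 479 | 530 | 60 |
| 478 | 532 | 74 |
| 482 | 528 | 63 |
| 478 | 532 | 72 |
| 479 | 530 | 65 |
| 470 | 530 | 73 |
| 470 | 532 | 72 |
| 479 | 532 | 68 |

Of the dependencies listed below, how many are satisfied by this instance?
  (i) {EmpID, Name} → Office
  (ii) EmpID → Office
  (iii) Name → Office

(i) {EmpID, Name} → Office: (EmpID=532, Name=72): 2 rows → Office takes values {478, 470} — violation — fails.
(ii) EmpID → Office: EmpID=532: 5 rows → Office takes values {479, 478, 470} — violation; EmpID=528: 4 rows → Office takes values {482, 478, 470} — violation; EmpID=530: 4 rows → Office takes values {482, 479, 470} — violation — fails.
(iii) Name → Office: Name=72: 4 rows → Office takes values {482, 478, 470} — violation; Name=74: 2 rows → Office takes values {482, 478} — violation — fails.
None of the 3 dependencies hold.

0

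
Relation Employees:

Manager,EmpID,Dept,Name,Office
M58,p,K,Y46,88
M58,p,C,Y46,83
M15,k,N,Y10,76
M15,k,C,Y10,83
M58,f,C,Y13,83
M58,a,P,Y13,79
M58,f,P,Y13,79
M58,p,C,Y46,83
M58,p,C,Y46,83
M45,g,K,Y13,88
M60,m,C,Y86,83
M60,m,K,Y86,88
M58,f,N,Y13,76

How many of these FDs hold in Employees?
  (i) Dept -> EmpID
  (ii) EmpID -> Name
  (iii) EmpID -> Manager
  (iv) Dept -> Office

3

(i) Dept -> EmpID: Dept=K: 3 rows → EmpID takes values {p, g, m} — violation; Dept=C: 6 rows → EmpID takes values {p, k, f, m} — violation; Dept=N: 2 rows → EmpID takes values {k, f} — violation; Dept=P: 2 rows → EmpID takes values {a, f} — violation — fails.
(ii) EmpID -> Name: every LHS value maps to a single RHS value — holds.
(iii) EmpID -> Manager: every LHS value maps to a single RHS value — holds.
(iv) Dept -> Office: every LHS value maps to a single RHS value — holds.
3 of the 4 dependencies hold.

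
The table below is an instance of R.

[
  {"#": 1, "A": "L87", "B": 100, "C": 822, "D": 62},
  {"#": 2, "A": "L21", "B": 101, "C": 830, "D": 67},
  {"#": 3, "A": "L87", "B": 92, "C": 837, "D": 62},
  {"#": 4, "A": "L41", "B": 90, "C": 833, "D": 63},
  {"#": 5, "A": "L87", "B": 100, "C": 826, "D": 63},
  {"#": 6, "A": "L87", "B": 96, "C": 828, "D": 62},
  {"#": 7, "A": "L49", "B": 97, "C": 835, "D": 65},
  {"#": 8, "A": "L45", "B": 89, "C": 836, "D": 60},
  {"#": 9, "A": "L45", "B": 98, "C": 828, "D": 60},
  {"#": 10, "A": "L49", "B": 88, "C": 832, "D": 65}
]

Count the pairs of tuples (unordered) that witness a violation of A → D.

3

A=L87: violating pairs (1,5), (3,5), (5,6) — 3 pairs.
A=L49: all 2 rows agree on D — 0 pairs.
A=L45: all 2 rows agree on D — 0 pairs.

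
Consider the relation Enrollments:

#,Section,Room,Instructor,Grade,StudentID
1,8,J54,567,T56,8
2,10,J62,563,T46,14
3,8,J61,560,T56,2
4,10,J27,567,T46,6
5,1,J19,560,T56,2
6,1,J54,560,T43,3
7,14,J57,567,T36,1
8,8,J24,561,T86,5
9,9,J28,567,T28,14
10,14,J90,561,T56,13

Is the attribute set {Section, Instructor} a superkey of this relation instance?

Rows 5 and 6 have the same {Section, Instructor} value (Section=1, Instructor=560) but are distinct tuples, so {Section, Instructor} does not determine every attribute — not a superkey.

No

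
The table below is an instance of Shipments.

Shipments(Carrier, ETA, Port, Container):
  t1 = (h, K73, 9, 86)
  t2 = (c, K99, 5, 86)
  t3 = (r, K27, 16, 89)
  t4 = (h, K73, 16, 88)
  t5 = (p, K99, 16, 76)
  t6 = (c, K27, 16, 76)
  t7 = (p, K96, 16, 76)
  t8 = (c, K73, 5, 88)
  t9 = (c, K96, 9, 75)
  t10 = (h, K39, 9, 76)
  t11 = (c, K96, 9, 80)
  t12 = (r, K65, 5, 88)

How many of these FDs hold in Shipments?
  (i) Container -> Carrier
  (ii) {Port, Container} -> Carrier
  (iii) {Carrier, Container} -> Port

1

(i) Container -> Carrier: Container=86: rows 1, 2 → Carrier takes values {h, c} — violation; Container=88: rows 4, 8, 12 → Carrier takes values {h, c, r} — violation; Container=76: rows 5, 6, 7, 10 → Carrier takes values {p, c, h} — violation — fails.
(ii) {Port, Container} -> Carrier: (Port=16, Container=76): rows 5, 6, 7 → Carrier takes values {p, c} — violation; (Port=5, Container=88): rows 8, 12 → Carrier takes values {c, r} — violation — fails.
(iii) {Carrier, Container} -> Port: every LHS value maps to a single RHS value — holds.
1 of the 3 dependencies holds.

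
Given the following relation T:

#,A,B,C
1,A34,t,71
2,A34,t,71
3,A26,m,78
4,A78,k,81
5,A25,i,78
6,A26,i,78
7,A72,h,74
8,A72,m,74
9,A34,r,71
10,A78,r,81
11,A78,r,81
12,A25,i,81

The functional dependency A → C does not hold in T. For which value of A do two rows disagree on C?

A25

A=A34: rows 1, 2, 9 → C = 71, 71, 71 ✓
A=A26: rows 3, 6 → C = 78, 78 ✓
A=A78: rows 4, 10, 11 → C = 81, 81, 81 ✓
A=A25: rows 5, 12 → C takes values {78, 81} — violation
A=A72: rows 7, 8 → C = 74, 74 ✓
The only A value with inconsistent C is A=A25.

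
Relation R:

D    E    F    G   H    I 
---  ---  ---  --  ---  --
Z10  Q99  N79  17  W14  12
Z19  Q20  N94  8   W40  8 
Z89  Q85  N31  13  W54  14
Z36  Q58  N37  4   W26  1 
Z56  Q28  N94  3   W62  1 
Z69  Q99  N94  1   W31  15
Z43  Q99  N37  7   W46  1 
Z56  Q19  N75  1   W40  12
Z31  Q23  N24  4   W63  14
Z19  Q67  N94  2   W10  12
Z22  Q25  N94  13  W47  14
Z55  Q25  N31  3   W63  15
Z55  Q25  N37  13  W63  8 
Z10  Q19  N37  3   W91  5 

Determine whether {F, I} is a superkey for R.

No

Two distinct rows share (F=N37, I=1), so {F, I} does not determine every attribute — not a superkey.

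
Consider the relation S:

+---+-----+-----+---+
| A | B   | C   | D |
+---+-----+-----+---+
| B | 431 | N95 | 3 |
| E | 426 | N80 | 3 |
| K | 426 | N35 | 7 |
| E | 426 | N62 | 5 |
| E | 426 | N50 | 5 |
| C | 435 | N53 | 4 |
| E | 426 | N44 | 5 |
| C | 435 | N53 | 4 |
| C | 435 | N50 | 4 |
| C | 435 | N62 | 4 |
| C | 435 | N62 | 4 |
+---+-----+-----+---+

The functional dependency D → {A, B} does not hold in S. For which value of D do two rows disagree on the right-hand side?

3

D=3: 2 rows → {A,B} takes values {(B, 431), (E, 426)} — violation
D=7: 1 row → {A,B} = (K, 426) ✓
D=5: 3 rows → {A,B} = (E, 426), (E, 426), (E, 426) ✓
D=4: 5 rows → {A,B} = (C, 435), (C, 435), (C, 435), (C, 435), (C, 435) ✓
The only D value with inconsistent RHS is D=3.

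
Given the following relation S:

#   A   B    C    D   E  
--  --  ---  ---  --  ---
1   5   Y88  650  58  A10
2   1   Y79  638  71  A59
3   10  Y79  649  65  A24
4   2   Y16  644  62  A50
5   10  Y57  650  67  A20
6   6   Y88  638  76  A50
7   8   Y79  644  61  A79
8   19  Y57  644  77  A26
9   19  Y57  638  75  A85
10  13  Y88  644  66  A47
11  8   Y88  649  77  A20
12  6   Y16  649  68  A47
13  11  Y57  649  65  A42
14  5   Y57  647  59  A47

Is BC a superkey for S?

All 14 rows have distinct BC values, so BC → (all attributes) holds and BC is a superkey.

Yes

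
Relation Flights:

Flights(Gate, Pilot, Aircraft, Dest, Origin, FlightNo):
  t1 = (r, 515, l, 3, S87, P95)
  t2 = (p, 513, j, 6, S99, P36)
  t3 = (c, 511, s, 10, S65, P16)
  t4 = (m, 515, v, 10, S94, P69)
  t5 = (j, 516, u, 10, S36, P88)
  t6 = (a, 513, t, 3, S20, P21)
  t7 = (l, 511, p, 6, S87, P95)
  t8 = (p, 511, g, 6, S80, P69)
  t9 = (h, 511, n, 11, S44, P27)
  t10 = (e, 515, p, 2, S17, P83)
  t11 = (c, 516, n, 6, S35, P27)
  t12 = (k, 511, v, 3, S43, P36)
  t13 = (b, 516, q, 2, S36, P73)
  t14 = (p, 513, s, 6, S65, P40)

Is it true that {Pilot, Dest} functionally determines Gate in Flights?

No

(Pilot=515, Dest=3): row 1 → Gate = r ✓
(Pilot=513, Dest=6): rows 2, 14 → Gate = p, p ✓
(Pilot=511, Dest=10): row 3 → Gate = c ✓
(Pilot=515, Dest=10): row 4 → Gate = m ✓
(Pilot=516, Dest=10): row 5 → Gate = j ✓
(Pilot=513, Dest=3): row 6 → Gate = a ✓
(Pilot=511, Dest=6): rows 7, 8 → Gate takes values {l, p} — violation
(Pilot=511, Dest=11): row 9 → Gate = h ✓
(Pilot=515, Dest=2): row 10 → Gate = e ✓
(Pilot=516, Dest=6): row 11 → Gate = c ✓
(Pilot=511, Dest=3): row 12 → Gate = k ✓
(Pilot=516, Dest=2): row 13 → Gate = b ✓
Two rows agree on {Pilot, Dest} but differ on Gate, so {Pilot, Dest} -> Gate does not hold.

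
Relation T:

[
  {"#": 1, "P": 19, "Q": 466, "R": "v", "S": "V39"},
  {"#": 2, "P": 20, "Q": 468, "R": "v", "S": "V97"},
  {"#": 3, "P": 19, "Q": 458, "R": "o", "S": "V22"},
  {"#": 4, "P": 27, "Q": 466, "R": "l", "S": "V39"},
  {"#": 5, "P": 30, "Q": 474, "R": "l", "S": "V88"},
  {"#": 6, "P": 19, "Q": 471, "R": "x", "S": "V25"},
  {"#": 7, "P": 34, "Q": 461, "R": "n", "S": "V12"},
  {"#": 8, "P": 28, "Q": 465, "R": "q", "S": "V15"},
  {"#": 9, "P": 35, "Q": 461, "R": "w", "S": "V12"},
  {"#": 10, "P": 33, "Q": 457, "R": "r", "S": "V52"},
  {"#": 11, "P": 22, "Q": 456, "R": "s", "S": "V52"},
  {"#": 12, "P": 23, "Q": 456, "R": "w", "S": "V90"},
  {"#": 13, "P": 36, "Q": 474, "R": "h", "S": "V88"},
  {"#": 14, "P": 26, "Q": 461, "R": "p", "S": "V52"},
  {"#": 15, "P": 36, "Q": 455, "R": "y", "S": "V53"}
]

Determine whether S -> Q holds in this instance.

S=V39: rows 1, 4 → Q = 466, 466 ✓
S=V97: row 2 → Q = 468 ✓
S=V22: row 3 → Q = 458 ✓
S=V88: rows 5, 13 → Q = 474, 474 ✓
S=V25: row 6 → Q = 471 ✓
S=V12: rows 7, 9 → Q = 461, 461 ✓
S=V15: row 8 → Q = 465 ✓
S=V52: rows 10, 11, 14 → Q takes values {457, 456, 461} — violation
S=V90: row 12 → Q = 456 ✓
S=V53: row 15 → Q = 455 ✓
Two rows agree on S but differ on Q, so S -> Q does not hold.

No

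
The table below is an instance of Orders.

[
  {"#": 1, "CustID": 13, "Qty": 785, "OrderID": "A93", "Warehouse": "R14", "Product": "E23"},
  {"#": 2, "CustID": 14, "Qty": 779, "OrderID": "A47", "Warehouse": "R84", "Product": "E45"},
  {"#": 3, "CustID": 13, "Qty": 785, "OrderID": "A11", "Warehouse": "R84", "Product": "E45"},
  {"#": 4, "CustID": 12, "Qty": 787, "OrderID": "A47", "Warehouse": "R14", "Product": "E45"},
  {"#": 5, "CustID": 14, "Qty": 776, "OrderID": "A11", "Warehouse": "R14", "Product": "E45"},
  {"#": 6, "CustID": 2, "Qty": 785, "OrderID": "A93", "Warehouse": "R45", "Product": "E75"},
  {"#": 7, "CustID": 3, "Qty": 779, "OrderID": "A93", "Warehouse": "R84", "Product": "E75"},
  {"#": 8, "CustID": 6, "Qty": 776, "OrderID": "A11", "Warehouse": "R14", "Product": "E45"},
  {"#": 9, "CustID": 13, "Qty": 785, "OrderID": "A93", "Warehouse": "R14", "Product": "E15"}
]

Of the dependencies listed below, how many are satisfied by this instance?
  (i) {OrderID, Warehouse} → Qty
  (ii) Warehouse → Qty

(i) {OrderID, Warehouse} → Qty: every LHS value maps to a single RHS value — holds.
(ii) Warehouse → Qty: Warehouse=R14: rows 1, 4, 5, 8, 9 → Qty takes values {785, 787, 776} — violation; Warehouse=R84: rows 2, 3, 7 → Qty takes values {779, 785} — violation — fails.
1 of the 2 dependencies holds.

1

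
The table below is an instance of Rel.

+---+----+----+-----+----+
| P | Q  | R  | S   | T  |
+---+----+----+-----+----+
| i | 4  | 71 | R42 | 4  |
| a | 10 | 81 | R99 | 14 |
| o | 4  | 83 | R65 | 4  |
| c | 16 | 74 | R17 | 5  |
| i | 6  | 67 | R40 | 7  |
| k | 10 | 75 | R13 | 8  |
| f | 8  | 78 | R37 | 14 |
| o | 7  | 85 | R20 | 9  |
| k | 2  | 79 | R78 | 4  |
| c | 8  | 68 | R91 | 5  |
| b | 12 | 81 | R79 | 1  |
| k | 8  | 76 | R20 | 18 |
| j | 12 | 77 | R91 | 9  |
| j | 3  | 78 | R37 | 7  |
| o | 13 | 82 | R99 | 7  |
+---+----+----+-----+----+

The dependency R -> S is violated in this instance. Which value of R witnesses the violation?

R=71: 1 row → S = R42 ✓
R=81: 2 rows → S takes values {R99, R79} — violation
R=83: 1 row → S = R65 ✓
R=74: 1 row → S = R17 ✓
R=67: 1 row → S = R40 ✓
R=75: 1 row → S = R13 ✓
R=78: 2 rows → S = R37, R37 ✓
R=85: 1 row → S = R20 ✓
R=79: 1 row → S = R78 ✓
R=68: 1 row → S = R91 ✓
R=76: 1 row → S = R20 ✓
R=77: 1 row → S = R91 ✓
R=82: 1 row → S = R99 ✓
The only R value with inconsistent S is R=81.

81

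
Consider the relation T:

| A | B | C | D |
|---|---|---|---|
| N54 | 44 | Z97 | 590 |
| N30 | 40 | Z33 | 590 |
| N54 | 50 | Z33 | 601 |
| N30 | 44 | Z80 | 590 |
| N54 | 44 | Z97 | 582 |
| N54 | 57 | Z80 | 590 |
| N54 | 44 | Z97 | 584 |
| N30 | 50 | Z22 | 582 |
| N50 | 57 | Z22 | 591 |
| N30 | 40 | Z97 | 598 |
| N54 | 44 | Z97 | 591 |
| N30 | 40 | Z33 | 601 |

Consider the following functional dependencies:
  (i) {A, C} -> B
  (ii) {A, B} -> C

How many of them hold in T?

1

(i) {A, C} -> B: every LHS value maps to a single RHS value — holds.
(ii) {A, B} -> C: (A=N30, B=40): 3 rows → C takes values {Z33, Z97} — violation — fails.
1 of the 2 dependencies holds.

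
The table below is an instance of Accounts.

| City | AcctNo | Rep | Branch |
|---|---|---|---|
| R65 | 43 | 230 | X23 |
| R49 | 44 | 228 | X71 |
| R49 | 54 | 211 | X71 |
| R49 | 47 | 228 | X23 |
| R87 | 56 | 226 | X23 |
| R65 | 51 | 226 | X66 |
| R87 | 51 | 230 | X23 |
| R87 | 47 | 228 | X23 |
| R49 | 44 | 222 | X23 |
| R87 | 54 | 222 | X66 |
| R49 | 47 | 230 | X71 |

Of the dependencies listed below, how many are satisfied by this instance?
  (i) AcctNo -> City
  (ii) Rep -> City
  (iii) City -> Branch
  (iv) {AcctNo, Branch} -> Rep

(i) AcctNo -> City: AcctNo=54: 2 rows → City takes values {R49, R87} — violation; AcctNo=47: 3 rows → City takes values {R49, R87} — violation; AcctNo=51: 2 rows → City takes values {R65, R87} — violation — fails.
(ii) Rep -> City: Rep=230: 3 rows → City takes values {R65, R87, R49} — violation; Rep=228: 3 rows → City takes values {R49, R87} — violation; Rep=226: 2 rows → City takes values {R87, R65} — violation; Rep=222: 2 rows → City takes values {R49, R87} — violation — fails.
(iii) City -> Branch: City=R65: 2 rows → Branch takes values {X23, X66} — violation; City=R49: 5 rows → Branch takes values {X71, X23} — violation; City=R87: 4 rows → Branch takes values {X23, X66} — violation — fails.
(iv) {AcctNo, Branch} -> Rep: every LHS value maps to a single RHS value — holds.
1 of the 4 dependencies holds.

1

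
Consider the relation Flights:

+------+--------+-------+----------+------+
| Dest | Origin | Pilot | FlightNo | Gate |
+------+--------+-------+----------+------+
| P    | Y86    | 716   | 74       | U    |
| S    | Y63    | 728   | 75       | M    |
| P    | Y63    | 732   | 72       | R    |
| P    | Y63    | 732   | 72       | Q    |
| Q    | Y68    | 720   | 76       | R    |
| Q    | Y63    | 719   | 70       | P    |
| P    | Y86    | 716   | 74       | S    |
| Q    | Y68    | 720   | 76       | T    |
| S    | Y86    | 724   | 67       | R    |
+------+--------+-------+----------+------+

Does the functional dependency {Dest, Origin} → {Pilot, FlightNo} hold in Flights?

Yes

(Dest=P, Origin=Y86): 2 rows → {Pilot,FlightNo} = (716, 74), (716, 74) ✓
(Dest=S, Origin=Y63): 1 row → {Pilot,FlightNo} = (728, 75) ✓
(Dest=P, Origin=Y63): 2 rows → {Pilot,FlightNo} = (732, 72), (732, 72) ✓
(Dest=Q, Origin=Y68): 2 rows → {Pilot,FlightNo} = (720, 76), (720, 76) ✓
(Dest=Q, Origin=Y63): 1 row → {Pilot,FlightNo} = (719, 70) ✓
(Dest=S, Origin=Y86): 1 row → {Pilot,FlightNo} = (724, 67) ✓
Every {Dest, Origin} value is associated with a single {Pilot, FlightNo} value, so {Dest, Origin} → {Pilot, FlightNo} holds.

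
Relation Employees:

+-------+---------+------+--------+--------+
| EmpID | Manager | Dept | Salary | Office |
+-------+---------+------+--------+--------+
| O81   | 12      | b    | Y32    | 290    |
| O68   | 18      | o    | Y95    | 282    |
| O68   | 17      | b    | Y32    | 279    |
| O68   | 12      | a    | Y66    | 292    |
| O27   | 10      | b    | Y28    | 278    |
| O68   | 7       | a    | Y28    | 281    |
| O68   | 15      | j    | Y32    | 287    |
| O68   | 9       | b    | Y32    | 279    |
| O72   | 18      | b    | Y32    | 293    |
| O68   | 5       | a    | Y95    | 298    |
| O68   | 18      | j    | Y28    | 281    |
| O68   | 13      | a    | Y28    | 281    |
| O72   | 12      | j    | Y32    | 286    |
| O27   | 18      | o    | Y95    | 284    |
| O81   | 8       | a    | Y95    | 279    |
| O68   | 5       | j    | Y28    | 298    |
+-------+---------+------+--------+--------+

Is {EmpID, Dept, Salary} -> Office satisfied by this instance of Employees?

No

(EmpID=O81, Dept=b, Salary=Y32): 1 row → Office = 290 ✓
(EmpID=O68, Dept=o, Salary=Y95): 1 row → Office = 282 ✓
(EmpID=O68, Dept=b, Salary=Y32): 2 rows → Office = 279, 279 ✓
(EmpID=O68, Dept=a, Salary=Y66): 1 row → Office = 292 ✓
(EmpID=O27, Dept=b, Salary=Y28): 1 row → Office = 278 ✓
(EmpID=O68, Dept=a, Salary=Y28): 2 rows → Office = 281, 281 ✓
(EmpID=O68, Dept=j, Salary=Y32): 1 row → Office = 287 ✓
(EmpID=O72, Dept=b, Salary=Y32): 1 row → Office = 293 ✓
(EmpID=O68, Dept=a, Salary=Y95): 1 row → Office = 298 ✓
(EmpID=O68, Dept=j, Salary=Y28): 2 rows → Office takes values {281, 298} — violation
(EmpID=O72, Dept=j, Salary=Y32): 1 row → Office = 286 ✓
(EmpID=O27, Dept=o, Salary=Y95): 1 row → Office = 284 ✓
(EmpID=O81, Dept=a, Salary=Y95): 1 row → Office = 279 ✓
Two rows agree on {EmpID, Dept, Salary} but differ on Office, so {EmpID, Dept, Salary} -> Office does not hold.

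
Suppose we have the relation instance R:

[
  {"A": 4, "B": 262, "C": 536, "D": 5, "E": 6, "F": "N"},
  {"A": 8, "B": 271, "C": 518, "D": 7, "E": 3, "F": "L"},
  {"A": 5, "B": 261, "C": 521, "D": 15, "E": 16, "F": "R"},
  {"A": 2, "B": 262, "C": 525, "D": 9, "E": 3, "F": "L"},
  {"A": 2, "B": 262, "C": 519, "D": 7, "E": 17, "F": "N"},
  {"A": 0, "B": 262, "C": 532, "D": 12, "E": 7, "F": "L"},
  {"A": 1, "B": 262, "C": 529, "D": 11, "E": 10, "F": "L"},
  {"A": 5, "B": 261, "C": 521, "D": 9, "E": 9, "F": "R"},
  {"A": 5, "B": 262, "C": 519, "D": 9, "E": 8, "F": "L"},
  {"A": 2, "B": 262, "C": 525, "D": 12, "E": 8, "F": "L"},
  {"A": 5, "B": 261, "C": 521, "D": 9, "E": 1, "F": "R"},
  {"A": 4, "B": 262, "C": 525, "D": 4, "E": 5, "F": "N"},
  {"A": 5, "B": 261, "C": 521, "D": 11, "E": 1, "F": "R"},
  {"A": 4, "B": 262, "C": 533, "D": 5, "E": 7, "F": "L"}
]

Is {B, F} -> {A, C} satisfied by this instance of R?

(B=262, F=N): 3 rows → {A,C} takes values {(4, 536), (2, 519), (4, 525)} — violation
(B=271, F=L): 1 row → {A,C} = (8, 518) ✓
(B=261, F=R): 4 rows → {A,C} = (5, 521), (5, 521), (5, 521), (5, 521) ✓
(B=262, F=L): 6 rows → {A,C} takes values {(2, 525), (0, 532), (1, 529), (5, 519), (4, 533)} — violation
Two rows agree on {B, F} but differ on {A, C}, so {B, F} -> {A, C} does not hold.

No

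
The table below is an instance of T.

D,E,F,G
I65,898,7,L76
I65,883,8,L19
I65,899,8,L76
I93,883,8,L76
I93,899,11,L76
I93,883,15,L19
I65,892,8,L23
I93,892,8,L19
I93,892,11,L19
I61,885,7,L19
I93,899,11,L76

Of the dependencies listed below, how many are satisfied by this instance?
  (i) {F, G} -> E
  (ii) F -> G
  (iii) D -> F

(i) {F, G} -> E: (F=8, G=L19): 2 rows → E takes values {883, 892} — violation; (F=8, G=L76): 2 rows → E takes values {899, 883} — violation — fails.
(ii) F -> G: F=7: 2 rows → G takes values {L76, L19} — violation; F=8: 5 rows → G takes values {L19, L76, L23} — violation; F=11: 3 rows → G takes values {L76, L19} — violation — fails.
(iii) D -> F: D=I65: 4 rows → F takes values {7, 8} — violation; D=I93: 6 rows → F takes values {8, 11, 15} — violation — fails.
None of the 3 dependencies hold.

0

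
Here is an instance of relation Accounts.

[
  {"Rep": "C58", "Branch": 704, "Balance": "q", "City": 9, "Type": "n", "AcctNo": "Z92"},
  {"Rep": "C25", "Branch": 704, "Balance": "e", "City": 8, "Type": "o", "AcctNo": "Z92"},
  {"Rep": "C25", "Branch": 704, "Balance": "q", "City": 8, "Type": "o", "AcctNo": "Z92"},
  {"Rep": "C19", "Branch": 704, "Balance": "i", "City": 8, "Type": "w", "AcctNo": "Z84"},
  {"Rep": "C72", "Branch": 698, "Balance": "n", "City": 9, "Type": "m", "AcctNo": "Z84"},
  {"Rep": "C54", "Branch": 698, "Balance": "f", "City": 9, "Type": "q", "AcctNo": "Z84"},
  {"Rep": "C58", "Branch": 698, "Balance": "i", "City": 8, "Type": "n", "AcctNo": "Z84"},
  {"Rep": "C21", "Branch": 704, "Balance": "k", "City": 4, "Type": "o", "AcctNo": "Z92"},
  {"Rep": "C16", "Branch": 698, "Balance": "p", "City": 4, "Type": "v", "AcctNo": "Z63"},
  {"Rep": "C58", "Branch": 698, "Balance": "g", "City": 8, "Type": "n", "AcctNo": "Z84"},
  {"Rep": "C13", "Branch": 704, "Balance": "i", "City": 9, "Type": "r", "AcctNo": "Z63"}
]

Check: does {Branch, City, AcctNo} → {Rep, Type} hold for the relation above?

(Branch=704, City=9, AcctNo=Z92): 1 row → {Rep,Type} = (C58, n) ✓
(Branch=704, City=8, AcctNo=Z92): 2 rows → {Rep,Type} = (C25, o), (C25, o) ✓
(Branch=704, City=8, AcctNo=Z84): 1 row → {Rep,Type} = (C19, w) ✓
(Branch=698, City=9, AcctNo=Z84): 2 rows → {Rep,Type} takes values {(C72, m), (C54, q)} — violation
(Branch=698, City=8, AcctNo=Z84): 2 rows → {Rep,Type} = (C58, n), (C58, n) ✓
(Branch=704, City=4, AcctNo=Z92): 1 row → {Rep,Type} = (C21, o) ✓
(Branch=698, City=4, AcctNo=Z63): 1 row → {Rep,Type} = (C16, v) ✓
(Branch=704, City=9, AcctNo=Z63): 1 row → {Rep,Type} = (C13, r) ✓
Two rows agree on {Branch, City, AcctNo} but differ on {Rep, Type}, so {Branch, City, AcctNo} → {Rep, Type} does not hold.

No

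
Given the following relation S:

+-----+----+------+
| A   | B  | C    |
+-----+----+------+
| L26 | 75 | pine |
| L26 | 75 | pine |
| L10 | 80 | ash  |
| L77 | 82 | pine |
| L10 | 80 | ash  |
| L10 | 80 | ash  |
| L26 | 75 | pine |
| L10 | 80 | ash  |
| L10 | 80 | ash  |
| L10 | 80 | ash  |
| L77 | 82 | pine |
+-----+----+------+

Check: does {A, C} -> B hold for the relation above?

(A=L26, C=pine): 3 rows → B = 75, 75, 75 ✓
(A=L10, C=ash): 6 rows → B = 80, 80, 80, 80, 80, 80 ✓
(A=L77, C=pine): 2 rows → B = 82, 82 ✓
Every {A, C} value is associated with a single B value, so {A, C} -> B holds.

Yes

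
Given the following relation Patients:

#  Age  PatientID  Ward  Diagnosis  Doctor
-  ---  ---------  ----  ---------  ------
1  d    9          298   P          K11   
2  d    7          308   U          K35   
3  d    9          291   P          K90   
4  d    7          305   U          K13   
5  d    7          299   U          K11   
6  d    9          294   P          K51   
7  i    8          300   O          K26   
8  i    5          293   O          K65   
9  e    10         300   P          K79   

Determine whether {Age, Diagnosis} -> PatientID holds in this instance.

No

(Age=d, Diagnosis=P): rows 1, 3, 6 → PatientID = 9, 9, 9 ✓
(Age=d, Diagnosis=U): rows 2, 4, 5 → PatientID = 7, 7, 7 ✓
(Age=i, Diagnosis=O): rows 7, 8 → PatientID takes values {8, 5} — violation
(Age=e, Diagnosis=P): row 9 → PatientID = 10 ✓
Two rows agree on {Age, Diagnosis} but differ on PatientID, so {Age, Diagnosis} -> PatientID does not hold.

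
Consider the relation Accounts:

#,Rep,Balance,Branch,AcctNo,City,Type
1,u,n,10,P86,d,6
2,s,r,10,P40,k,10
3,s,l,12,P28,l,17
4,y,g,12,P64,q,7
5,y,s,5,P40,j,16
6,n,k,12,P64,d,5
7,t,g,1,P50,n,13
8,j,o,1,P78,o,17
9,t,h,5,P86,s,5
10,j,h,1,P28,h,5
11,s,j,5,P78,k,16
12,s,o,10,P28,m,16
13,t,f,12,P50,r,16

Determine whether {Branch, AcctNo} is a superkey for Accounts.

Rows 4 and 6 have the same {Branch, AcctNo} value (Branch=12, AcctNo=P64) but are distinct tuples, so {Branch, AcctNo} does not determine every attribute — not a superkey.

No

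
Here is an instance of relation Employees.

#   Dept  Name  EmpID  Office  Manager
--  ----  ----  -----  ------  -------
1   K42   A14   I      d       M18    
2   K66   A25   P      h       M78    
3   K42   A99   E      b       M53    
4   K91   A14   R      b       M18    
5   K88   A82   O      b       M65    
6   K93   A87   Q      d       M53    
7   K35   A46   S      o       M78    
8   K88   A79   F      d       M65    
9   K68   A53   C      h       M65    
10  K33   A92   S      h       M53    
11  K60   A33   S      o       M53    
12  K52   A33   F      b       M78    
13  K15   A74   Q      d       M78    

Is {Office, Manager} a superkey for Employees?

All 13 rows have distinct {Office, Manager} values, so {Office, Manager} → (all attributes) holds and {Office, Manager} is a superkey.

Yes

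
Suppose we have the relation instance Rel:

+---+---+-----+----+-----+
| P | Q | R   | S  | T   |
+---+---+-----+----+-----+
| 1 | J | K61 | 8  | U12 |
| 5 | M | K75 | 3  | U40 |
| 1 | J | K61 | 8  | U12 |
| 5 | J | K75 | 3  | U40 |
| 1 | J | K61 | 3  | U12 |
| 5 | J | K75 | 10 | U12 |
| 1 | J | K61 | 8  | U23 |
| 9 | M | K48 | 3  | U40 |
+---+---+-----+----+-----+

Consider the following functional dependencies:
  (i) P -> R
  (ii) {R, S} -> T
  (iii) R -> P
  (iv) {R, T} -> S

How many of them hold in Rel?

2

(i) P -> R: every LHS value maps to a single RHS value — holds.
(ii) {R, S} -> T: (R=K61, S=8): 3 rows → T takes values {U12, U23} — violation — fails.
(iii) R -> P: every LHS value maps to a single RHS value — holds.
(iv) {R, T} -> S: (R=K61, T=U12): 3 rows → S takes values {8, 3} — violation — fails.
2 of the 4 dependencies hold.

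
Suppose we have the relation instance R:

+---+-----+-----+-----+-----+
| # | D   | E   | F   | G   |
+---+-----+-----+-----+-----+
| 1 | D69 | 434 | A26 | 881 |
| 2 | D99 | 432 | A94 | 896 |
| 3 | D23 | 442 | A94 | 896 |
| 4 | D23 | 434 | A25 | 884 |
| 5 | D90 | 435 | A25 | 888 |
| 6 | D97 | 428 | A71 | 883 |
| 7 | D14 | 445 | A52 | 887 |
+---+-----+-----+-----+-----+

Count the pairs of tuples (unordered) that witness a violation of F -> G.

F=A94: all 2 rows agree on G — 0 pairs.
F=A25: violating pairs (4,5) — 1 pair.

1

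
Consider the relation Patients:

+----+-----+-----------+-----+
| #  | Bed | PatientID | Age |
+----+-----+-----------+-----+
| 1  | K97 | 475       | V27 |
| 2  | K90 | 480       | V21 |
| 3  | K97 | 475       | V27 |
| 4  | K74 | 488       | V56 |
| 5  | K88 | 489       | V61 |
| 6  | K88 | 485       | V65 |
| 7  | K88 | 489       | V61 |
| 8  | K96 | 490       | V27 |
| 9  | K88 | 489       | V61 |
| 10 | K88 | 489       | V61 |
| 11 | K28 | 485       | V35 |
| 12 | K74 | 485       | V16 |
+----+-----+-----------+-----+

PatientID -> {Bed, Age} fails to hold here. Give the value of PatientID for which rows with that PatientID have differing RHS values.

PatientID=475: rows 1, 3 → {Bed,Age} = (K97, V27), (K97, V27) ✓
PatientID=480: row 2 → {Bed,Age} = (K90, V21) ✓
PatientID=488: row 4 → {Bed,Age} = (K74, V56) ✓
PatientID=489: rows 5, 7, 9, 10 → {Bed,Age} = (K88, V61), (K88, V61), (K88, V61), (K88, V61) ✓
PatientID=485: rows 6, 11, 12 → {Bed,Age} takes values {(K88, V65), (K28, V35), (K74, V16)} — violation
PatientID=490: row 8 → {Bed,Age} = (K96, V27) ✓
The only PatientID value with inconsistent RHS is PatientID=485.

485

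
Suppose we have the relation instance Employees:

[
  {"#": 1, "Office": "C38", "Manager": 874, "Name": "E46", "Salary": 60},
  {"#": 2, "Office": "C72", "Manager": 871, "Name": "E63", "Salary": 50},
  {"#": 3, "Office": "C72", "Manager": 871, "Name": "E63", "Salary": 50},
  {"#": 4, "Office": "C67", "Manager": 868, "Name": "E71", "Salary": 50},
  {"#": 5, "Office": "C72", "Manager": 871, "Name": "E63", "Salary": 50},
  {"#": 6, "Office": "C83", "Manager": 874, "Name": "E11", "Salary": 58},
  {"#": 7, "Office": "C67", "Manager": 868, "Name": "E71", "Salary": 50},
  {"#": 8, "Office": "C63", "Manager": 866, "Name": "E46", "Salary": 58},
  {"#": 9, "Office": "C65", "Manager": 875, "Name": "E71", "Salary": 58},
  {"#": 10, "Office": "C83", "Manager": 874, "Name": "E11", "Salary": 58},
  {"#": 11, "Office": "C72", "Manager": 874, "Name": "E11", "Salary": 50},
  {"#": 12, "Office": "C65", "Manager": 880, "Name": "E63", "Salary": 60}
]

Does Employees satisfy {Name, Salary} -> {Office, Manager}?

(Name=E46, Salary=60): row 1 → {Office,Manager} = (C38, 874) ✓
(Name=E63, Salary=50): rows 2, 3, 5 → {Office,Manager} = (C72, 871), (C72, 871), (C72, 871) ✓
(Name=E71, Salary=50): rows 4, 7 → {Office,Manager} = (C67, 868), (C67, 868) ✓
(Name=E11, Salary=58): rows 6, 10 → {Office,Manager} = (C83, 874), (C83, 874) ✓
(Name=E46, Salary=58): row 8 → {Office,Manager} = (C63, 866) ✓
(Name=E71, Salary=58): row 9 → {Office,Manager} = (C65, 875) ✓
(Name=E11, Salary=50): row 11 → {Office,Manager} = (C72, 874) ✓
(Name=E63, Salary=60): row 12 → {Office,Manager} = (C65, 880) ✓
Every {Name, Salary} value is associated with a single {Office, Manager} value, so {Name, Salary} -> {Office, Manager} holds.

Yes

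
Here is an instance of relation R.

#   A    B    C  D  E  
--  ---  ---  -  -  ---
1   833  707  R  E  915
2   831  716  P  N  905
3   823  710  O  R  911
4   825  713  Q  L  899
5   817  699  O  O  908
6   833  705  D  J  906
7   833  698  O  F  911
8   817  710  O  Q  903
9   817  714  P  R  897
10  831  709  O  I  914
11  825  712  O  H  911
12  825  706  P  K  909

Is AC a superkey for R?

No

Rows 5 and 8 have the same AC value (A=817, C=O) but are distinct tuples, so AC does not determine every attribute — not a superkey.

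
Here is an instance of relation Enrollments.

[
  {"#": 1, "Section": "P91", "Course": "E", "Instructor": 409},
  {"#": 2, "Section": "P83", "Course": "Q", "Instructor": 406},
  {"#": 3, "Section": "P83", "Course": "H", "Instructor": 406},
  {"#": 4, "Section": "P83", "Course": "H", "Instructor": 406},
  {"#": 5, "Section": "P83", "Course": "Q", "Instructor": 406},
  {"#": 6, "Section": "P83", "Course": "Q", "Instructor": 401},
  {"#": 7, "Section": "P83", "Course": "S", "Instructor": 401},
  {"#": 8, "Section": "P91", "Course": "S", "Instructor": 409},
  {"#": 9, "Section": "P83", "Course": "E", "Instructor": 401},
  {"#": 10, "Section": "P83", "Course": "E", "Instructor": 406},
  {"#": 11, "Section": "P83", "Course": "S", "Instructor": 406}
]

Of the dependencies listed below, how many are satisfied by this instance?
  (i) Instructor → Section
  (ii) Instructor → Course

1

(i) Instructor → Section: every LHS value maps to a single RHS value — holds.
(ii) Instructor → Course: Instructor=409: rows 1, 8 → Course takes values {E, S} — violation; Instructor=406: rows 2, 3, 4, 5, 10, 11 → Course takes values {Q, H, E, S} — violation; Instructor=401: rows 6, 7, 9 → Course takes values {Q, S, E} — violation — fails.
1 of the 2 dependencies holds.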